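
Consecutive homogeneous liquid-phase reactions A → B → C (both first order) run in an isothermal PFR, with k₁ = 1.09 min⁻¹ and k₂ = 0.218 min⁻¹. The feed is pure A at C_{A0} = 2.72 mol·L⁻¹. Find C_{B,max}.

For a first-order series the maximum intermediate yield is C_{B,max}/C_{A0} = (k₁/k₂)^[k₂/(k₂−k₁)].
= (1.09/0.218)^(0.218/(0.218−1.09)) = (5.000)^(-0.2500) = 0.6687.
C_{B,max} = 0.6687×2.72 = 1.82 mol·L⁻¹.

1.82 mol·L⁻¹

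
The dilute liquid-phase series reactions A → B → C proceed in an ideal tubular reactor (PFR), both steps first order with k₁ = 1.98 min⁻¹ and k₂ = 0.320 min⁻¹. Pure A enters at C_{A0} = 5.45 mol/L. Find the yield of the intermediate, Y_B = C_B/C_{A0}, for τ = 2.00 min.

For first-order series with pure A initially, C_B(τ) = k₁C_{A0}/(k₂−k₁)·(e^(−k₁τ) − e^(−k₂τ)).
e^(−k₁τ) = e^(−1.98×2.00) = e^(−3.960) = 0.01906; e^(−k₂τ) = e^(−0.6400) = 0.5273.
C_B = 1.98×5.45/(0.320−1.98) × (0.01906−0.5273) = (-6.501)×(-0.5082) = 3.304 mol/L.
Y_B = C_B/C_{A0} = 3.304/5.45 = 0.606.

0.606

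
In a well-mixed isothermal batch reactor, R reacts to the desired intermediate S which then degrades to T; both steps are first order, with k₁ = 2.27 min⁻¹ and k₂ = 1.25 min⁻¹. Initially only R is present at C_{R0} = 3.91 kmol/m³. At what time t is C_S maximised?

For first-order series the maximum of C_S occurs at t_opt = ln(k₂/k₁)/(k₂−k₁).
= ln(1.25/2.27)/(1.25−2.27) = ln(0.5507)/-1.020 = -0.5966/-1.020 = 0.585 min.

0.585 min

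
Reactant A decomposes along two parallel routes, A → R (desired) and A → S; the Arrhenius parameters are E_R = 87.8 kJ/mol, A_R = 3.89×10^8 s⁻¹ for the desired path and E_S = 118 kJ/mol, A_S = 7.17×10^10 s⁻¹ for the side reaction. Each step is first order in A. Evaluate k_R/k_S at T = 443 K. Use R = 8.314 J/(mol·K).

19.7

k_R/k_S = (A_R/A_S)·exp[−(E_R−E_S)/(RT)] = (A_R/A_S)·exp[(E_S−E_R)/(RT)].
(E_S−E_R)/(RT) = (118−87.8)×10³/(8.314×443) = 30200/3683 = 8.200.
k_R/k_S = (3.89×10^8/7.17×10^10)·exp(8.200) = 0.005425 × 3640 = 19.7.
Since E_R < E_S, lowering the temperature improves selectivity toward R.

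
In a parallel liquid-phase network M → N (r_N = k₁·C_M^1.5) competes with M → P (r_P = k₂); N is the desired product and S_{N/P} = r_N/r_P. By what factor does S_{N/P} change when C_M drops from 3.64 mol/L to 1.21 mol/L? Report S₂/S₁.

S_{N/P} = (k₁/k₂)·C_M^1.5, so S₂/S₁ = (C_{M,2}/C_{M,1})^1.5.
= (1.21/3.64)^1.5 = (0.3324)^1.5 = 0.192.
Selectivity toward N falls as C_M falls — high-concentration operation is favoured.

0.192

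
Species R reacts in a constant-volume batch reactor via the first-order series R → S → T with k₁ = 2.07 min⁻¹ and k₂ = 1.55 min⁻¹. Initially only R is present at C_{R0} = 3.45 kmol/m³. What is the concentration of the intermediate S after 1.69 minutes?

0.585 kmol/m³

For first-order series with pure R initially, C_S(t) = k₁C_{R0}/(k₂−k₁)·(e^(−k₁t) − e^(−k₂t)).
e^(−k₁t) = e^(−2.07×1.69) = e^(−3.498) = 0.03025; e^(−k₂t) = e^(−2.619) = 0.07284.
C_S = 2.07×3.45/(1.55−2.07) × (0.03025−0.07284) = (-13.73)×(-0.04259) = 0.5849 kmol/m³.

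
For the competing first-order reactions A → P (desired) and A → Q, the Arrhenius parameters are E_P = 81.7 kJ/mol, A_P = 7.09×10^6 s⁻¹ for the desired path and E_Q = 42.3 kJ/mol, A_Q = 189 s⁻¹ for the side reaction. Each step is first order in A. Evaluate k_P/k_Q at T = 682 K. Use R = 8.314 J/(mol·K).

36.0

Since both paths have the same order in A, the concentration cancels and S_{P/Q} = k_P/k_Q = (A_P/A_Q)·exp[(E_Q−E_P)/(RT)].
(E_Q−E_P)/(RT) = (42.3−81.7)×10³/(8.314×682) = -39400/5670 = -6.949.
k_P/k_Q = (7.09×10^6/189)·exp(-6.949) = 37513 × 9.599×10^-4 = 36.0.
Since E_P > E_Q, raising the temperature improves selectivity toward P.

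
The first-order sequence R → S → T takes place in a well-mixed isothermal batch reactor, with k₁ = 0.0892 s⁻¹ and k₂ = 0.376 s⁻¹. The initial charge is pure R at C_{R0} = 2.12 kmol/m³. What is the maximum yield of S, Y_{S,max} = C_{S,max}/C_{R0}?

At the optimum, C_{S,max}/C_{R0} = (k₁/k₂)^[k₂/(k₂−k₁)].
= (0.0892/0.376)^(0.376/(0.376−0.0892)) = (0.2372)^(1.311) = 0.1517.

0.152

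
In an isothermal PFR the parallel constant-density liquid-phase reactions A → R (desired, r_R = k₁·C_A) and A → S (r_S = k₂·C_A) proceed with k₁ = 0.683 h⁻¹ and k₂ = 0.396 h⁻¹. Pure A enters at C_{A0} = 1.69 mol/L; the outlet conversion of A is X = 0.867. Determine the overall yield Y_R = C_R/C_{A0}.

C_A = C_{A0}(1−X) = 0.2248 mol/L.
Both paths are first order in A, so the instantaneous fraction to R is constant: dC_R/d(−C_A) = k₁/(k₁+k₂) = 0.6330.
C_R = 0.6330·(C_{A0}−C_A) = 0.6330×1.465 = 0.927 mol/L.
Y_R = C_R/C_{A0} = 0.9275/1.69 = 0.549.

0.549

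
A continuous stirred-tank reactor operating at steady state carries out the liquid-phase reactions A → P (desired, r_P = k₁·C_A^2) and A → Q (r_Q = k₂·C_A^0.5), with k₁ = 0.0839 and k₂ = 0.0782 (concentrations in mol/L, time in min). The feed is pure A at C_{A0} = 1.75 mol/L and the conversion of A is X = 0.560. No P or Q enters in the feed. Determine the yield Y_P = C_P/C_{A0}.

Exit C_A = C_{A0}(1−X) = 1.75×0.440 = 0.7700 mol/L.
In a CSTR the entire volume is at exit conditions, so r_P = 0.0839×0.7700^2 = 0.04974 and r_Q = 0.0782×0.7700^0.5 = 0.06862.
Fraction of consumed A going to P: r_P/(r_P+r_Q) = 0.4203.
C_P = 0.4203·C_{A0}·X = 0.4203×1.75×0.560 = 0.412 mol/L; Y_P = C_P/C_{A0} = 0.235.

0.235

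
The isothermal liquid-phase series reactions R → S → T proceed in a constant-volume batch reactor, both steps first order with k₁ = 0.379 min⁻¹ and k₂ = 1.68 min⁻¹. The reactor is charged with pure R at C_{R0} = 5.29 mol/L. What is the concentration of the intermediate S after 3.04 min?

0.478 mol/L

Solving the coupled first-order balances gives C_S(t) = [k₁/(k₂−k₁)]·C_{R0}·(e^(−k₁t) − e^(−k₂t)).
e^(−k₁t) = e^(−0.379×3.04) = e^(−1.152) = 0.3160; e^(−k₂t) = e^(−5.107) = 0.006053.
C_S = 0.379×5.29/(1.68−0.379) × (0.3160−0.006053) = 1.541×0.3099 = 0.4776 mol/L.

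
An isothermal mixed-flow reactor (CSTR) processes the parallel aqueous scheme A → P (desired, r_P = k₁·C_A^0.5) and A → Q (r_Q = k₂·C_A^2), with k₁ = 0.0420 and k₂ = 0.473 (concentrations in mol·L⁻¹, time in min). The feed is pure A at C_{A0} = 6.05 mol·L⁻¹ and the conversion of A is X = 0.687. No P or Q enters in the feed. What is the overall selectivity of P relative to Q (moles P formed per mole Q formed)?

0.0341

Exit C_A = C_{A0}(1−X) = 6.05×0.313 = 1.894 mol·L⁻¹.
Rates in a CSTR are evaluated at the outlet concentration: r_P = 0.0420×1.894^0.5 = 0.05780, r_Q = 0.473×1.894^2 = 1.696.
Overall selectivity = C_P/C_Q = r_Pτ/(r_Qτ) = r_P/r_Q = 0.0341.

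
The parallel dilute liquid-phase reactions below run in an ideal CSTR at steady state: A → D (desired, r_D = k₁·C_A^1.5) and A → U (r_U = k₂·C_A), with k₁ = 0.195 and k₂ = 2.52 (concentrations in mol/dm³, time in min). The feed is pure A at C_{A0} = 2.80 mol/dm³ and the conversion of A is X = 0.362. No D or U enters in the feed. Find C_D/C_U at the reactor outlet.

0.103

Exit C_A = C_{A0}(1−X) = 2.80×0.638 = 1.786 mol/dm³.
Rates in a CSTR are evaluated at the outlet concentration: r_D = 0.195×1.786^1.5 = 0.4656, r_U = 2.52×1.786 = 4.502.
Overall selectivity = C_D/C_U = r_Dτ/(r_Uτ) = r_D/r_U = 0.103.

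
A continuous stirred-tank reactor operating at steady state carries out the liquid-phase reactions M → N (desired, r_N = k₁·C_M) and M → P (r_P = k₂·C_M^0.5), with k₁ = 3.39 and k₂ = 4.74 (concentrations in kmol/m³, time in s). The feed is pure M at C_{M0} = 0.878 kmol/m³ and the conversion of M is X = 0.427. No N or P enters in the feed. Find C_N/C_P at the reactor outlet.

Exit C_M = C_{M0}(1−X) = 0.878×0.573 = 0.5031 kmol/m³.
In a CSTR the entire volume is at exit conditions, so r_N = 3.39×0.5031 = 1.705 and r_P = 4.74×0.5031^0.5 = 3.362.
Overall selectivity = C_N/C_P = r_Nτ/(r_Pτ) = r_N/r_P = 0.507.

0.507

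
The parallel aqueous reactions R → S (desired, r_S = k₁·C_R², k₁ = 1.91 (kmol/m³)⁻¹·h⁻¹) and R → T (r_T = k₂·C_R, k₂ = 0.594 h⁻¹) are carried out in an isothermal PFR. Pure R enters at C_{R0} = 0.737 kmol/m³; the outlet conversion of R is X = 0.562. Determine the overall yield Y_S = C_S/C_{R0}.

C_R = C_{R0}(1−X) = 0.3228 kmol/m³.
Along a PFR/batch, dC_T/dC_R = −r_T/(r_S+r_T) = −k₂/(k₂+k₁·C_R).
Integrating from C_{R0} to C_R: C_T = (0.594/1.91)·ln[(0.594+1.91·0.737)/(0.594+1.91·0.323)] = 0.3110·ln(2.002/1.211) = 0.1564 kmol/m³.
Then C_S = (C_{R0}−C_R) − C_T = 0.4142 − 0.1564 = 0.2578 kmol/m³.
Y_S = C_S/C_{R0} = 0.2578/0.737 = 0.350.

0.350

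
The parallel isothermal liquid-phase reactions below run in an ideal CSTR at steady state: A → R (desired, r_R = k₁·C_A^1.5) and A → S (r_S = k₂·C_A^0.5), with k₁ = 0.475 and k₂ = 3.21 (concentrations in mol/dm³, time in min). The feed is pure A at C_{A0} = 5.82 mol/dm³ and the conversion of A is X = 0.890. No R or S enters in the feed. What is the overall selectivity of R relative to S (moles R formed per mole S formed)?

0.0947

Exit C_A = C_{A0}(1−X) = 5.82×0.110 = 0.6402 mol/dm³.
A CSTR operates uniformly at the exit composition, giving r_R = 0.2433 and r_S = 2.568 (each k·C_A^n at C_A = 0.6402).
Overall selectivity = C_R/C_S = r_Rτ/(r_Sτ) = r_R/r_S = 0.0947.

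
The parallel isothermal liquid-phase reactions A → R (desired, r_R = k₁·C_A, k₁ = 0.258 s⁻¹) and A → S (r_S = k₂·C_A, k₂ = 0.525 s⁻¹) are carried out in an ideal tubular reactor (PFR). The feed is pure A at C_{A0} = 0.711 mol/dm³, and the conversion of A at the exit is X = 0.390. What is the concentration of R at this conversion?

C_A = C_{A0}(1−X) = 0.4337 mol/dm³.
Both paths are first order in A, so the instantaneous fraction to R is constant: dC_R/d(−C_A) = k₁/(k₁+k₂) = 0.3295.
C_R = 0.3295·(C_{A0}−C_A) = 0.3295×0.2773 = 0.0914 mol/dm³.

0.0914 mol/dm³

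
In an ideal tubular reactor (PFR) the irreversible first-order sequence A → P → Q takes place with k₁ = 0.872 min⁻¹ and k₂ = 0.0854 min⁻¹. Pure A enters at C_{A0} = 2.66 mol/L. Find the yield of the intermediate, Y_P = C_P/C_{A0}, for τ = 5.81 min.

For first-order series with pure A initially, C_P(τ) = k₁C_{A0}/(k₂−k₁)·(e^(−k₁τ) − e^(−k₂τ)).
e^(−k₁τ) = e^(−0.872×5.81) = e^(−5.066) = 0.006306; e^(−k₂τ) = e^(−0.4962) = 0.6089.
C_P = 0.872×2.66/(0.0854−0.872) × (0.006306−0.6089) = (-2.949)×(-0.6026) = 1.777 mol/L.
Y_P = C_P/C_{A0} = 1.777/2.66 = 0.668.

0.668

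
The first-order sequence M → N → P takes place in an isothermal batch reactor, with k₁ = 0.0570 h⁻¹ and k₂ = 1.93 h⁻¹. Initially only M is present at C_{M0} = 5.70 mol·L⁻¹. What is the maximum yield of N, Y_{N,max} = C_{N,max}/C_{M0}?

0.0265

For a first-order series the maximum intermediate yield is C_{N,max}/C_{M0} = (k₁/k₂)^[k₂/(k₂−k₁)].
= (0.0570/1.93)^(1.93/(1.93−0.0570)) = (0.02953)^(1.030) = 0.02653.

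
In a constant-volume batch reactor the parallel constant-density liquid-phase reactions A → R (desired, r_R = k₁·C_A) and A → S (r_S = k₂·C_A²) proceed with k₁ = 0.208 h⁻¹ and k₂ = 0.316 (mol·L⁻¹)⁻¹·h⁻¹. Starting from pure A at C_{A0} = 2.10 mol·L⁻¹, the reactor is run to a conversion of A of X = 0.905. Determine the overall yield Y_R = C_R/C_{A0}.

0.366

C_A = C_{A0}(1−X) = 0.1995 mol·L⁻¹.
Along a PFR/batch, dC_R/dC_A = −r_R/(r_R+r_S) = −k₁/(k₁+k₂·C_A).
Integrating from C_{A0} to C_A: C_R = (0.208/0.316)·ln[(0.208+0.316·2.10)/(0.208+0.316·0.199)] = 0.6582·ln(0.8716/0.2710) = 0.7688 mol·L⁻¹.
Y_R = C_R/C_{A0} = 0.7688/2.10 = 0.366.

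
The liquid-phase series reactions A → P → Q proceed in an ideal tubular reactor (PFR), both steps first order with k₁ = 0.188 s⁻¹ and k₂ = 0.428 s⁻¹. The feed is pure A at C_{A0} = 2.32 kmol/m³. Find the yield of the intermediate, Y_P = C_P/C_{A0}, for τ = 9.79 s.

0.112

Solving the coupled first-order balances gives C_P(τ) = [k₁/(k₂−k₁)]·C_{A0}·(e^(−k₁τ) − e^(−k₂τ)).
e^(−k₁τ) = e^(−0.188×9.79) = e^(−1.841) = 0.1587; e^(−k₂τ) = e^(−4.190) = 0.01514.
C_P = 0.188×2.32/(0.428−0.188) × (0.1587−0.01514) = 1.817×0.1436 = 0.2610 kmol/m³.
Y_P = C_P/C_{A0} = 0.2610/2.32 = 0.112.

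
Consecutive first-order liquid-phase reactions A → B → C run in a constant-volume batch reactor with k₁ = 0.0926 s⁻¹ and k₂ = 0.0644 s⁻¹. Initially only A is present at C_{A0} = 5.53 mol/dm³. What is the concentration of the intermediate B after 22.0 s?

2.04 mol/dm³

For first-order series with pure A initially, C_B(t) = k₁C_{A0}/(k₂−k₁)·(e^(−k₁t) − e^(−k₂t)).
e^(−k₁t) = e^(−0.0926×22.0) = e^(−2.037) = 0.1304; e^(−k₂t) = e^(−1.417) = 0.2425.
C_B = 0.0926×5.53/(0.0644−0.0926) × (0.1304−0.2425) = (-18.16)×(-0.1121) = 2.036 mol/dm³.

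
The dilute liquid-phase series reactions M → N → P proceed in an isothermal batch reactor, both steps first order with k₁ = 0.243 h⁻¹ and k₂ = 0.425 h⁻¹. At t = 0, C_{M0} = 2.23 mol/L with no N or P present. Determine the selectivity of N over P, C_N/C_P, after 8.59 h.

The intermediate concentration in a first-order A→B→C sequence is C_N = k₁C_{M0}(e^(−k₁t) − e^(−k₂t))/(k₂−k₁).
e^(−k₁t) = e^(−0.243×8.59) = e^(−2.087) = 0.1240; e^(−k₂t) = e^(−3.651) = 0.02597.
C_N = 0.243×2.23/(0.425−0.243) × (0.1240−0.02597) = 2.977×0.09804 = 0.2919 mol/L.
C_M = C_{M0}e^(−k₁t) = 0.2765 mol/L, so C_P = C_{M0}−C_M−C_N = 1.662 mol/L; C_N/C_P = 0.176.

0.176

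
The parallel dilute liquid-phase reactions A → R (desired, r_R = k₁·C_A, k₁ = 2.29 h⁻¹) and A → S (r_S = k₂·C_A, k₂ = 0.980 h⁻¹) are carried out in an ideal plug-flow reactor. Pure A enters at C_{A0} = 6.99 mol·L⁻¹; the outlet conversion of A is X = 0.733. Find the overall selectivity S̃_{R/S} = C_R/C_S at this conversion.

C_A = C_{A0}(1−X) = 1.866 mol·L⁻¹.
Both paths are first order in A, so the instantaneous fraction to R is constant: dC_R/d(−C_A) = k₁/(k₁+k₂) = 0.7003.
C_R = 0.7003·(C_{A0}−C_A) = 0.7003×5.124 = 3.59 mol·L⁻¹.
C_S = (C_{A0}−C_A)−C_R = 1.536 mol·L⁻¹; S̃_{R/S} = 3.588/1.536 = 2.34.

2.34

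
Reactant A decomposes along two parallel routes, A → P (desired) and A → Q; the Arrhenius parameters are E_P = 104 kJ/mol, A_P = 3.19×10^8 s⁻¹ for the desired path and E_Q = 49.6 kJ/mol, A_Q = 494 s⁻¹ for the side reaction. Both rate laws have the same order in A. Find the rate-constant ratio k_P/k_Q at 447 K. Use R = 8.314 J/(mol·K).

With equal orders, S_{P/Q} = k_P/k_Q = (A_P/A_Q)·exp[(E_Q−E_P)/(RT)].
(E_Q−E_P)/(RT) = (49.6−104)×10³/(8.314×447) = -54400/3716 = -14.64.
k_P/k_Q = (3.19×10^8/494)·exp(-14.64) = 6.457×10^5 × 4.393×10^-7 = 0.284.

0.284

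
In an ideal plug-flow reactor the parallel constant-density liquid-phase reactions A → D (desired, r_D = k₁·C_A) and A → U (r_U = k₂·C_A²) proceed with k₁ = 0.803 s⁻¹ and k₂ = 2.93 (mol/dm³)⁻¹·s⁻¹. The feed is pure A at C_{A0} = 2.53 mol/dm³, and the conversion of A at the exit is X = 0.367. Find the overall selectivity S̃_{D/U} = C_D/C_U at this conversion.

0.135

C_A = C_{A0}(1−X) = 1.601 mol/dm³.
Along a PFR/batch, dC_D/dC_A = −r_D/(r_D+r_U) = −k₁/(k₁+k₂·C_A).
Integrating from C_{A0} to C_A: C_D = (0.803/2.93)·ln[(0.803+2.93·2.53)/(0.803+2.93·1.60)] = 0.2741·ln(8.216/5.495) = 0.1102 mol/dm³.
C_U = (C_{A0}−C_A)−C_D = 0.8183 mol/dm³; S̃_{D/U} = 0.1102/0.8183 = 0.135.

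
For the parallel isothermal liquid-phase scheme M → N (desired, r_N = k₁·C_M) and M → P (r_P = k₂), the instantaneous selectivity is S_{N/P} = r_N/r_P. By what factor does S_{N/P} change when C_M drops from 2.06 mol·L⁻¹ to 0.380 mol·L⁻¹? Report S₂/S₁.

0.184

S_{N/P} = (k₁/k₂)·C_M, so S₂/S₁ = (C_{M,2}/C_{M,1}).
= 0.380/2.06 = 0.184.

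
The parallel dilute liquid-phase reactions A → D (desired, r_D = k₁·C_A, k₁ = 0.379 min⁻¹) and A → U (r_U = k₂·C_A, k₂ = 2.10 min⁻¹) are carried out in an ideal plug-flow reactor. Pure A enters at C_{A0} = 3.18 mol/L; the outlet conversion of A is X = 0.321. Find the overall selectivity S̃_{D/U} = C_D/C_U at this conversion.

C_A = C_{A0}(1−X) = 2.159 mol/L.
Both paths are first order in A, so the instantaneous fraction to D is constant: dC_D/d(−C_A) = k₁/(k₁+k₂) = 0.1529.
C_D = 0.1529·(C_{A0}−C_A) = 0.1529×1.021 = 0.156 mol/L.
C_U = (C_{A0}−C_A)−C_D = 0.8647 mol/L; S̃_{D/U} = 0.1561/0.8647 = 0.180.

0.180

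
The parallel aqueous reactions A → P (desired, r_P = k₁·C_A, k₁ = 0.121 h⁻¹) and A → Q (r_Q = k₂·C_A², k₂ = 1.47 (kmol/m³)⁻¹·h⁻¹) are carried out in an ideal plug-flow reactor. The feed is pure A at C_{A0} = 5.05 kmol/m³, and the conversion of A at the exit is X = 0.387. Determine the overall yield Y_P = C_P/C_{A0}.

C_A = C_{A0}(1−X) = 3.096 kmol/m³.
Along a PFR/batch, dC_P/dC_A = −r_P/(r_P+r_Q) = −k₁/(k₁+k₂·C_A).
Integrating from C_{A0} to C_A: C_P = (0.121/1.47)·ln[(0.121+1.47·5.05)/(0.121+1.47·3.10)] = 0.08231·ln(7.544/4.672) = 0.03945 kmol/m³.
Y_P = C_P/C_{A0} = 0.03945/5.05 = 0.00781.

0.00781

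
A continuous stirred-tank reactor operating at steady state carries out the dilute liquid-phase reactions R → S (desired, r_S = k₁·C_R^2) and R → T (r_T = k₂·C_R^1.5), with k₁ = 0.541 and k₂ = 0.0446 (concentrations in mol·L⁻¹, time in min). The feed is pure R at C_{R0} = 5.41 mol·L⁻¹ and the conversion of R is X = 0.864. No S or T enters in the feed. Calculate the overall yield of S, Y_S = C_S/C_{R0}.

Exit C_R = C_{R0}(1−X) = 5.41×0.136 = 0.7358 mol·L⁻¹.
A CSTR operates uniformly at the exit composition, giving r_S = 0.2929 and r_T = 0.02815 (each k·C_R^n at C_R = 0.7358).
Fraction of consumed R going to S: r_S/(r_S+r_T) = 0.9123.
C_S = 0.9123·C_{R0}·X = 0.9123×5.41×0.864 = 4.26 mol·L⁻¹; Y_S = C_S/C_{R0} = 0.788.

0.788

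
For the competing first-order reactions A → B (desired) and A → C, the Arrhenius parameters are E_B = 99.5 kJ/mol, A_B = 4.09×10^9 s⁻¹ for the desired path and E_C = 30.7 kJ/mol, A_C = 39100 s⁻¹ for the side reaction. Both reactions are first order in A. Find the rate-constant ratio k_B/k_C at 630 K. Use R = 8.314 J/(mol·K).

0.207

With equal orders, S_{B/C} = k_B/k_C = (A_B/A_C)·exp[(E_C−E_B)/(RT)].
(E_C−E_B)/(RT) = (30.7−99.5)×10³/(8.314×630) = -68800/5238 = -13.14.
k_B/k_C = (4.09×10^9/39100)·exp(-13.14) = 1.046×10^5 × 1.974×10^-6 = 0.207.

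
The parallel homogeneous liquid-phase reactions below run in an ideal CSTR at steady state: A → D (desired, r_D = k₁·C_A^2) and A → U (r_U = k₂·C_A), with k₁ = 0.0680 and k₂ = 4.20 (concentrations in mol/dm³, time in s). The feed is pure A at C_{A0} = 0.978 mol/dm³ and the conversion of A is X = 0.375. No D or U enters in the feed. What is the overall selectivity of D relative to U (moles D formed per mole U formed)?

Exit C_A = C_{A0}(1−X) = 0.978×0.625 = 0.6112 mol/dm³.
Rates in a CSTR are evaluated at the outlet concentration: r_D = 0.0680×0.6112^2 = 0.02541, r_U = 4.20×0.6112 = 2.567.
Overall selectivity = C_D/C_U = r_Dτ/(r_Uτ) = r_D/r_U = 0.00990.

0.00990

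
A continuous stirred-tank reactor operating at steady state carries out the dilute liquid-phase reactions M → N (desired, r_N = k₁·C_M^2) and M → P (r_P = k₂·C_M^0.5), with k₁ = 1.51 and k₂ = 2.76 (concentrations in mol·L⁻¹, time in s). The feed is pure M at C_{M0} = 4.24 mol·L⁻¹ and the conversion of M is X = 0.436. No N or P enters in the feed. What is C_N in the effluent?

Exit C_M = C_{M0}(1−X) = 4.24×0.564 = 2.391 mol·L⁻¹.
In a CSTR the entire volume is at exit conditions, so r_N = 1.51×2.391^2 = 8.635 and r_P = 2.76×2.391^0.5 = 4.268.
Fraction of consumed M going to N: r_N/(r_N+r_P) = 0.6692.
C_N = 0.6692·C_{M0}·X = 0.6692×4.24×0.436 = 1.24 mol·L⁻¹.

1.24 mol·L⁻¹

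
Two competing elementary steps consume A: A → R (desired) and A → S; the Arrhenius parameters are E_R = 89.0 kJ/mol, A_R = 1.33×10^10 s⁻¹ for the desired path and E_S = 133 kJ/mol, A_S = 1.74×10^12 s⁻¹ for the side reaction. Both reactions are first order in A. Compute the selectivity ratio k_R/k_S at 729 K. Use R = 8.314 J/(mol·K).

10.9

With equal orders, S_{R/S} = k_R/k_S = (A_R/A_S)·exp[(E_S−E_R)/(RT)].
(E_S−E_R)/(RT) = (133−89.0)×10³/(8.314×729) = 44000/6061 = 7.260.
k_R/k_S = (1.33×10^10/1.74×10^12)·exp(7.260) = 0.007644 × 1422 = 10.9.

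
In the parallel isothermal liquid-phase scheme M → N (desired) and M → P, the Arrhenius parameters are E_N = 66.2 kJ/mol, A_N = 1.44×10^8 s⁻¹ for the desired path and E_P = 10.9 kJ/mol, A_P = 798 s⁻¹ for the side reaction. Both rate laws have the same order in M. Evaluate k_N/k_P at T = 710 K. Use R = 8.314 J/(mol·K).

15.4

With equal orders, S_{N/P} = k_N/k_P = (A_N/A_P)·exp[(E_P−E_N)/(RT)].
(E_P−E_N)/(RT) = (10.9−66.2)×10³/(8.314×710) = -55300/5903 = -9.368.
k_N/k_P = (1.44×10^8/798)·exp(-9.368) = 1.805×10^5 × 8.540×10^-5 = 15.4.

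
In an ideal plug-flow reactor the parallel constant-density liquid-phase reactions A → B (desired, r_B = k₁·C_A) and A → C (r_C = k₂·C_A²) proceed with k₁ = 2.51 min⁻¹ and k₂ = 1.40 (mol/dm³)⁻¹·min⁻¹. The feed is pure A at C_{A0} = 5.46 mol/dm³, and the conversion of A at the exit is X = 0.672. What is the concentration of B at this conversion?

C_A = C_{A0}(1−X) = 1.791 mol/dm³.
Along a PFR/batch, dC_B/dC_A = −r_B/(r_B+r_C) = −k₁/(k₁+k₂·C_A).
Integrating from C_{A0} to C_A: C_B = (2.51/1.40)·ln[(2.51+1.40·5.46)/(2.51+1.40·1.79)] = 1.793·ln(10.15/5.017) = 1.264 mol/dm³.

1.26 mol/dm³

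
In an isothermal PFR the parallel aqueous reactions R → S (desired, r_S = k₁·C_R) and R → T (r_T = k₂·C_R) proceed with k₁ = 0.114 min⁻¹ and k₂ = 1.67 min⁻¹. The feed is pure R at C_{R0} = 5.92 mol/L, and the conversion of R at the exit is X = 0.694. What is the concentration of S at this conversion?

0.263 mol/L

C_R = C_{R0}(1−X) = 1.812 mol/L.
Both paths are first order in R, so the instantaneous fraction to S is constant: dC_S/d(−C_R) = k₁/(k₁+k₂) = 0.06390.
C_S = 0.06390·(C_{R0}−C_R) = 0.06390×4.108 = 0.263 mol/L.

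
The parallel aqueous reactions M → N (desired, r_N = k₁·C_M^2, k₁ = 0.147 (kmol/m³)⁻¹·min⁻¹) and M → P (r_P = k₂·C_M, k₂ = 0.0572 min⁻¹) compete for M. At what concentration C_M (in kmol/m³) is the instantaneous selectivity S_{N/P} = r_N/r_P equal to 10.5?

4.09 kmol/m³

S_{N/P} = (k₁/k₂)·C_M ⇒ C_M = S·k₂/k₁.
= 10.5×0.0572/0.147 = 4.09 kmol/m³.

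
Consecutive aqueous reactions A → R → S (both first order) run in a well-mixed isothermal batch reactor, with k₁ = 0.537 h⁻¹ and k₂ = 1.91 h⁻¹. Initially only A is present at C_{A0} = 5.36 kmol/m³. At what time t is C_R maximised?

Setting dC_R/dt = 0 gives t_opt = ln(k₂/k₁)/(k₂−k₁).
= ln(1.91/0.537)/(1.91−0.537) = ln(3.557)/1.373 = 1.269/1.373 = 0.924 h.

0.924 h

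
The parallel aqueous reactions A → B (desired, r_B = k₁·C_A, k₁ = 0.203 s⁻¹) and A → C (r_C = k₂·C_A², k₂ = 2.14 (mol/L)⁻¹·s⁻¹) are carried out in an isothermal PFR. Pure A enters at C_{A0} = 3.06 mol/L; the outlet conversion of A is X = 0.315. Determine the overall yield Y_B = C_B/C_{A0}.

0.0113

C_A = C_{A0}(1−X) = 2.096 mol/L.
Along a PFR/batch, dC_B/dC_A = −r_B/(r_B+r_C) = −k₁/(k₁+k₂·C_A).
Integrating from C_{A0} to C_A: C_B = (0.203/2.14)·ln[(0.203+2.14·3.06)/(0.203+2.14·2.10)] = 0.09486·ln(6.751/4.689) = 0.03459 mol/L.
Y_B = C_B/C_{A0} = 0.03459/3.06 = 0.0113.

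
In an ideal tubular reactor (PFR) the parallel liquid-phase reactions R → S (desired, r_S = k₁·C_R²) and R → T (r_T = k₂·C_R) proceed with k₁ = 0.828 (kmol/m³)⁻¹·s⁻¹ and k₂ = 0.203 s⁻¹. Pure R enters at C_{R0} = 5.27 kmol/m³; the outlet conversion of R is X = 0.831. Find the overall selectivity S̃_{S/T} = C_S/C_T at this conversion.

10.3

C_R = C_{R0}(1−X) = 0.8906 kmol/m³.
Along a PFR/batch, dC_T/dC_R = −r_T/(r_S+r_T) = −k₂/(k₂+k₁·C_R).
Integrating from C_{R0} to C_R: C_T = (0.203/0.828)·ln[(0.203+0.828·5.27)/(0.203+0.828·0.891)] = 0.2452·ln(4.567/0.9404) = 0.3874 kmol/m³.
Then C_S = (C_{R0}−C_R) − C_T = 4.379 − 0.3874 = 3.992 kmol/m³.
S̃_{S/T} = C_S/C_T = 3.992/0.3874 = 10.3.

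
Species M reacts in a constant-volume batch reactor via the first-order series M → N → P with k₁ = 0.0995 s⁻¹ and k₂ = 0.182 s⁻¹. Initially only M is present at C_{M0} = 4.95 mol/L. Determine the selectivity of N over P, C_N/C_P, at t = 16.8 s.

For first-order series with pure M initially, C_N(t) = k₁C_{M0}/(k₂−k₁)·(e^(−k₁t) − e^(−k₂t)).
e^(−k₁t) = e^(−0.0995×16.8) = e^(−1.672) = 0.1879; e^(−k₂t) = e^(−3.058) = 0.04700.
C_N = 0.0995×4.95/(0.182−0.0995) × (0.1879−0.04700) = 5.970×0.1409 = 0.8414 mol/L.
C_M = C_{M0}e^(−k₁t) = 0.9303 mol/L, so C_P = C_{M0}−C_M−C_N = 3.178 mol/L; C_N/C_P = 0.265.

0.265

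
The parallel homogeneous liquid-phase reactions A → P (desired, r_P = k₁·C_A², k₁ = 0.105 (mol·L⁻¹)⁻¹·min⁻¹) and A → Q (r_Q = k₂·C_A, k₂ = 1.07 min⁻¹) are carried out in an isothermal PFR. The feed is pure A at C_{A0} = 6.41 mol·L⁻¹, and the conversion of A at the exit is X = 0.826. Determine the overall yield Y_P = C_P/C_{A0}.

0.215

C_A = C_{A0}(1−X) = 1.115 mol·L⁻¹.
Along a PFR/batch, dC_Q/dC_A = −r_Q/(r_P+r_Q) = −k₂/(k₂+k₁·C_A).
Integrating from C_{A0} to C_A: C_Q = (1.07/0.105)·ln[(1.07+0.105·6.41)/(1.07+0.105·1.12)] = 10.19·ln(1.743/1.187) = 3.914 mol·L⁻¹.
Then C_P = (C_{A0}−C_A) − C_Q = 5.295 − 3.914 = 1.380 mol·L⁻¹.
Y_P = C_P/C_{A0} = 1.380/6.41 = 0.215.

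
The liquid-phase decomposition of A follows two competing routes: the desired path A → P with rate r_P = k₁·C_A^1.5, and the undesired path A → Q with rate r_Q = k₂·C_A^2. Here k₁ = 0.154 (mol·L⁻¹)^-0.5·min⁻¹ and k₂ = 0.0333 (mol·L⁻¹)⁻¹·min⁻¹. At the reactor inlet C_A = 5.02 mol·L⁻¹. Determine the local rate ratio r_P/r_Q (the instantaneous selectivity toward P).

2.06

S_{P/Q} = r_P/r_Q = (k₁·C_A^1.5)/(k₂·C_A^2) = (k₁/k₂)·C_A^-0.5.
= (0.154×5.020^1.5) / (0.0333×5.020^2) = 1.732/0.8392 = 2.06.
The undesired path is higher order in A, so low C_A (CSTR or dilute feed) favours P.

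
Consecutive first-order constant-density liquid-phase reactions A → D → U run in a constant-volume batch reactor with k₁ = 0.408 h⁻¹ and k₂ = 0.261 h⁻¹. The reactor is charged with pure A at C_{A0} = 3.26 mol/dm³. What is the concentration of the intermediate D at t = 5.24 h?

The intermediate concentration in a first-order A→B→C sequence is C_D = k₁C_{A0}(e^(−k₁t) − e^(−k₂t))/(k₂−k₁).
e^(−k₁t) = e^(−0.408×5.24) = e^(−2.138) = 0.1179; e^(−k₂t) = e^(−1.368) = 0.2547.
C_D = 0.408×3.26/(0.261−0.408) × (0.1179−0.2547) = (-9.048)×(-0.1368) = 1.238 mol/dm³.

1.24 mol/dm³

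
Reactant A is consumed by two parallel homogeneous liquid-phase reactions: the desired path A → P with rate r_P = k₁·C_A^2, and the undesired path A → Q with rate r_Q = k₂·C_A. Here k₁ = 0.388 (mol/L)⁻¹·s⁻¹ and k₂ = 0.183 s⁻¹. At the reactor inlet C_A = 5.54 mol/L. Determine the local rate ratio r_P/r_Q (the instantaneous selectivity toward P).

11.7

S_{P/Q} = r_P/r_Q = (k₁·C_A^2)/(k₂·C_A) = (k₁/k₂)·C_A.
= (0.388×5.540^2) / (0.183×5.540) = 11.91/1.014 = 11.7.
Since the desired path is higher order in A, keeping C_A high (PFR or concentrated feed) favours P.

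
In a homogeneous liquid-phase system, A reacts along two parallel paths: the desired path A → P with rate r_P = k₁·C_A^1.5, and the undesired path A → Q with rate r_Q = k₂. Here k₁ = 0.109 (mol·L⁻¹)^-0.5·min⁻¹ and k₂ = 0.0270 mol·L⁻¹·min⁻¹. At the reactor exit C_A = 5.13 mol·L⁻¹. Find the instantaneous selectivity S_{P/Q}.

46.9

S_{P/Q} = r_P/r_Q = (k₁·C_A^1.5)/(k₂) = (k₁/k₂)·C_A^1.5.
= (0.109×5.130^1.5) / (0.0270) = 1.266/0.02700 = 46.9.
Since the desired path is higher order in A, keeping C_A high (PFR or concentrated feed) favours P.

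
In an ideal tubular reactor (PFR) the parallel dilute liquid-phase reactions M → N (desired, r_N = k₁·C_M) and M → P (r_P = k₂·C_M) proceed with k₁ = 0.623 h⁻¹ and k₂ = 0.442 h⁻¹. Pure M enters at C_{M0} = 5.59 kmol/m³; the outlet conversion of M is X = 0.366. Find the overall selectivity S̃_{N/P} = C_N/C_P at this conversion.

C_M = C_{M0}(1−X) = 3.544 kmol/m³.
Both paths are first order in M, so the instantaneous fraction to N is constant: dC_N/d(−C_M) = k₁/(k₁+k₂) = 0.5850.
C_N = 0.5850·(C_{M0}−C_M) = 0.5850×2.046 = 1.20 kmol/m³.
C_P = (C_{M0}−C_M)−C_N = 0.8491 kmol/m³; S̃_{N/P} = 1.197/0.8491 = 1.41.

1.41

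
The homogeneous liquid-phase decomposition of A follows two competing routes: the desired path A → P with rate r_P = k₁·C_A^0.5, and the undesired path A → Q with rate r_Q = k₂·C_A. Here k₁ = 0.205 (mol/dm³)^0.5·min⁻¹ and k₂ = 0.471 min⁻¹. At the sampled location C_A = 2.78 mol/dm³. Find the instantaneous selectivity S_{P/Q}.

S_{P/Q} = r_P/r_Q = (k₁·C_A^0.5)/(k₂·C_A) = (k₁/k₂)·C_A^-0.5.
= (0.205×2.780^0.5) / (0.471×2.780) = 0.3418/1.309 = 0.261.

0.261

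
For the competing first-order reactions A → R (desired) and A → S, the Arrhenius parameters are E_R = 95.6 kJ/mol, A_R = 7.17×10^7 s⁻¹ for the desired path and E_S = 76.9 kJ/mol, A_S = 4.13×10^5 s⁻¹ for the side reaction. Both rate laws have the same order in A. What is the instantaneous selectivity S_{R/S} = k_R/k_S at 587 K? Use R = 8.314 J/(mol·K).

3.76

Since both paths have the same order in A, the concentration cancels and S_{R/S} = k_R/k_S = (A_R/A_S)·exp[(E_S−E_R)/(RT)].
(E_S−E_R)/(RT) = (76.9−95.6)×10³/(8.314×587) = -18700/4880 = -3.832.
k_R/k_S = (7.17×10^7/4.13×10^5)·exp(-3.832) = 173.6 × 0.02167 = 3.76.
Since E_R > E_S, raising the temperature improves selectivity toward R.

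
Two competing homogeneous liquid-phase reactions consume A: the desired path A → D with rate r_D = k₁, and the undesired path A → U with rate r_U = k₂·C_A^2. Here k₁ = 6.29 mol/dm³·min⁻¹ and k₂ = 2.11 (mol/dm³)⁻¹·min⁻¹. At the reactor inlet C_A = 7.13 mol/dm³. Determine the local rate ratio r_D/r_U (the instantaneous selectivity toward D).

0.0586

S_{D/U} = r_D/r_U = (k₁)/(k₂·C_A^2) = (k₁/k₂)·C_A^-2.
= (6.29) / (2.11×7.130^2) = 6.290/107.3 = 0.0586.
The undesired path is higher order in A, so low C_A (CSTR or dilute feed) favours D.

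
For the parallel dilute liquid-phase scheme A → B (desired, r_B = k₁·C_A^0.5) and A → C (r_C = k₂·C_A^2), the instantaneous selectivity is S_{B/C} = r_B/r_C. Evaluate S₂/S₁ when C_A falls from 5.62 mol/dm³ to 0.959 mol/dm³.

14.2

S_{B/C} = (k₁/k₂)·C_A^-1.5, so S₂/S₁ = (C_{A,2}/C_{A,1})^-1.5.
= (0.959/5.62)^(-1.5) = (0.1706)^(-1.5) = 14.2.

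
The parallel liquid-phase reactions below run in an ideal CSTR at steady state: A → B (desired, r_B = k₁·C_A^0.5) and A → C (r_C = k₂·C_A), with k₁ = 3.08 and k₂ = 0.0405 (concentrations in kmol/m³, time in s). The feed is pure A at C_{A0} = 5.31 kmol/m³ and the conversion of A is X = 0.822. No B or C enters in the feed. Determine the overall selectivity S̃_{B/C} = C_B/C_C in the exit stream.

78.2

Exit C_A = C_{A0}(1−X) = 5.31×0.178 = 0.9452 kmol/m³.
Rates in a CSTR are evaluated at the outlet concentration: r_B = 3.08×0.9452^0.5 = 2.994, r_C = 0.0405×0.9452 = 0.03828.
Overall selectivity = C_B/C_C = r_Bτ/(r_Cτ) = r_B/r_C = 78.2.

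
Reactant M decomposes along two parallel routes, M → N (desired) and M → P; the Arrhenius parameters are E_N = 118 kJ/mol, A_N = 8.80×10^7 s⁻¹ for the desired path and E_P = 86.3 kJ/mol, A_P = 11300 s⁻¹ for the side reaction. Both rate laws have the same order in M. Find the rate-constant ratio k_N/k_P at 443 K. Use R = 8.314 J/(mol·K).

Since both paths have the same order in M, the concentration cancels and S_{N/P} = k_N/k_P = (A_N/A_P)·exp[(E_P−E_N)/(RT)].
(E_P−E_N)/(RT) = (86.3−118)×10³/(8.314×443) = -31700/3683 = -8.607.
k_N/k_P = (8.80×10^7/11300)·exp(-8.607) = 7788 × 1.828×10^-4 = 1.42.
Since E_N > E_P, raising the temperature improves selectivity toward N.

1.42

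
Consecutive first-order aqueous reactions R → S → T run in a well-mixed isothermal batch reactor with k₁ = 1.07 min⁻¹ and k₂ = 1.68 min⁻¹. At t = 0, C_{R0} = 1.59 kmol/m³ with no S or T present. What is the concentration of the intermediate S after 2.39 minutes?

0.166 kmol/m³

The intermediate concentration in a first-order A→B→C sequence is C_S = k₁C_{R0}(e^(−k₁t) − e^(−k₂t))/(k₂−k₁).
e^(−k₁t) = e^(−1.07×2.39) = e^(−2.557) = 0.07751; e^(−k₂t) = e^(−4.015) = 0.01804.
C_S = 1.07×1.59/(1.68−1.07) × (0.07751−0.01804) = 2.789×0.05947 = 0.1659 kmol/m³.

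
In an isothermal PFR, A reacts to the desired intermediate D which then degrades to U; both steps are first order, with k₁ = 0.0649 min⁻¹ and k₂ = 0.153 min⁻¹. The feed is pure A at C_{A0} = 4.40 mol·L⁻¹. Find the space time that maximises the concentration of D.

Setting dC_D/dτ = 0 gives τ_opt = ln(k₂/k₁)/(k₂−k₁).
= ln(0.153/0.0649)/(0.153−0.0649) = ln(2.357)/0.08810 = 0.8576/0.08810 = 9.73 min.

9.73 min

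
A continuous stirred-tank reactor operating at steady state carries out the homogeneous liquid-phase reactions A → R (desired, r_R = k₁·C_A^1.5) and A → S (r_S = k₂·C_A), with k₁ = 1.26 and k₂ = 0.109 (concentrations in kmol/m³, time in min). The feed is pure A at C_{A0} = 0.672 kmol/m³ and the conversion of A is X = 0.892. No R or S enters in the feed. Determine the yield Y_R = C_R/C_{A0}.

Exit C_A = C_{A0}(1−X) = 0.672×0.108 = 0.07258 kmol/m³.
In a CSTR the entire volume is at exit conditions, so r_R = 1.26×0.07258^1.5 = 0.02464 and r_S = 0.109×0.07258 = 0.007911.
Fraction of consumed A going to R: r_R/(r_R+r_S) = 0.7569.
C_R = 0.7569·C_{A0}·X = 0.7569×0.672×0.892 = 0.454 kmol/m³; Y_R = C_R/C_{A0} = 0.675.

0.675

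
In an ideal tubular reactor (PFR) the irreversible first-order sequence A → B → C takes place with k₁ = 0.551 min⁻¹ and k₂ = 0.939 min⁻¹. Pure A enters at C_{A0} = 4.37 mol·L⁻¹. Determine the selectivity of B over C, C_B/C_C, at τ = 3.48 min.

The intermediate concentration in a first-order A→B→C sequence is C_B = k₁C_{A0}(e^(−k₁τ) − e^(−k₂τ))/(k₂−k₁).
e^(−k₁τ) = e^(−0.551×3.48) = e^(−1.917) = 0.1470; e^(−k₂τ) = e^(−3.268) = 0.03809.
C_B = 0.551×4.37/(0.939−0.551) × (0.1470−0.03809) = 6.206×0.1089 = 0.6757 mol·L⁻¹.
C_A = C_{A0}e^(−k₁τ) = 0.6423 mol·L⁻¹, so C_C = C_{A0}−C_A−C_B = 3.052 mol·L⁻¹; C_B/C_C = 0.221.

0.221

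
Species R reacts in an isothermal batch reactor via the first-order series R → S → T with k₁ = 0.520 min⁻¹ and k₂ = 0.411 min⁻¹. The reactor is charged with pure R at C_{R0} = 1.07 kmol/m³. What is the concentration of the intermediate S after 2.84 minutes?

The intermediate concentration in a first-order A→B→C sequence is C_S = k₁C_{R0}(e^(−k₁t) − e^(−k₂t))/(k₂−k₁).
e^(−k₁t) = e^(−0.520×2.84) = e^(−1.477) = 0.2284; e^(−k₂t) = e^(−1.167) = 0.3112.
C_S = 0.520×1.07/(0.411−0.520) × (0.2284−0.3112) = (-5.105)×(-0.08286) = 0.4230 kmol/m³.

0.423 kmol/m³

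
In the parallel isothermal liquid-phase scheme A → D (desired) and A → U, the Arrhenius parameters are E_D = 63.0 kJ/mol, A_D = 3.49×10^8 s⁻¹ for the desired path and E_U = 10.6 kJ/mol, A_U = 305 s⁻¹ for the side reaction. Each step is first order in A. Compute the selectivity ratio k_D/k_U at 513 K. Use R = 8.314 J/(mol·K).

5.28

Since both paths have the same order in A, the concentration cancels and S_{D/U} = k_D/k_U = (A_D/A_U)·exp[(E_U−E_D)/(RT)].
(E_U−E_D)/(RT) = (10.6−63.0)×10³/(8.314×513) = -52400/4265 = -12.29.
k_D/k_U = (3.49×10^8/305)·exp(-12.29) = 1.144×10^6 × 4.617×10^-6 = 5.28.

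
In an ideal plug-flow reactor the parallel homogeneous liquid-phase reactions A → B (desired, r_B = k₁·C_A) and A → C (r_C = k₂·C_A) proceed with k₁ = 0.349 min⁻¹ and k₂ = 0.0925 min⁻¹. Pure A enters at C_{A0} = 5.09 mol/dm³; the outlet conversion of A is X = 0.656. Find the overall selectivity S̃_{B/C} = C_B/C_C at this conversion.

C_A = C_{A0}(1−X) = 1.751 mol/dm³.
Both paths are first order in A, so the instantaneous fraction to B is constant: dC_B/d(−C_A) = k₁/(k₁+k₂) = 0.7905.
C_B = 0.7905·(C_{A0}−C_A) = 0.7905×3.339 = 2.64 mol/dm³.
C_C = (C_{A0}−C_A)−C_B = 0.6996 mol/dm³; S̃_{B/C} = 2.639/0.6996 = 3.77.

3.77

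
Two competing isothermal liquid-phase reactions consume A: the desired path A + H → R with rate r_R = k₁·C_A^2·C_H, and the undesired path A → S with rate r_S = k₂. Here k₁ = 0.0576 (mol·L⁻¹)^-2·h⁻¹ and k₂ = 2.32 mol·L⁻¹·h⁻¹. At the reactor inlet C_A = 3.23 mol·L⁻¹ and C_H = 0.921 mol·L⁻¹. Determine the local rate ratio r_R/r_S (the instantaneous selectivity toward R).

S_{R/S} = r_R/r_S = (k₁·C_A^2·C_H)/(k₂) = (k₁/k₂)·C_A^2·C_H.
= (0.0576×3.230^2×0.9210) / (2.32) = 0.5535/2.320 = 0.239.

0.239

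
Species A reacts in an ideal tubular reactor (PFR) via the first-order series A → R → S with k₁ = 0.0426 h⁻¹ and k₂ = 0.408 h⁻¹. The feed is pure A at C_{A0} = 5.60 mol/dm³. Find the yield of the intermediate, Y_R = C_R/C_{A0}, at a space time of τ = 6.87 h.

For first-order series with pure A initially, C_R(τ) = k₁C_{A0}/(k₂−k₁)·(e^(−k₁τ) − e^(−k₂τ)).
e^(−k₁τ) = e^(−0.0426×6.87) = e^(−0.2927) = 0.7463; e^(−k₂τ) = e^(−2.803) = 0.06063.
C_R = 0.0426×5.60/(0.408−0.0426) × (0.7463−0.06063) = 0.6529×0.6856 = 0.4476 mol/dm³.
Y_R = C_R/C_{A0} = 0.4476/5.60 = 0.0799.

0.0799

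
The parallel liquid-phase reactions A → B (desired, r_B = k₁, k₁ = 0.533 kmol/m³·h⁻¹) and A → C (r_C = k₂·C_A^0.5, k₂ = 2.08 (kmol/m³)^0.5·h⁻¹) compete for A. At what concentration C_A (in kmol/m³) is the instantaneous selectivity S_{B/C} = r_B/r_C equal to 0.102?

S_{B/C} = (k₁/k₂)·C_A^-0.5 ⇒ C_A = (S·k₂/k₁)^(-2).
= (0.102×2.08/0.533)^(-2) = (0.3980)^(-2) = 6.31 kmol/m³.

6.31 kmol/m³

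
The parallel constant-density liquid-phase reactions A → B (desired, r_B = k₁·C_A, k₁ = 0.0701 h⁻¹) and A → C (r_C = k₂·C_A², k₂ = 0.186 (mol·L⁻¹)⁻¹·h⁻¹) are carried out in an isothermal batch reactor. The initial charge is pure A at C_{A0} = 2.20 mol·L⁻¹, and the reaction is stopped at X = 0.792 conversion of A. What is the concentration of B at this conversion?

C_A = C_{A0}(1−X) = 0.4576 mol·L⁻¹.
Along a PFR/batch, dC_B/dC_A = −r_B/(r_B+r_C) = −k₁/(k₁+k₂·C_A).
Integrating from C_{A0} to C_A: C_B = (0.0701/0.186)·ln[(0.0701+0.186·2.20)/(0.0701+0.186·0.458)] = 0.3769·ln(0.4793/0.1552) = 0.4249 mol·L⁻¹.

0.425 mol·L⁻¹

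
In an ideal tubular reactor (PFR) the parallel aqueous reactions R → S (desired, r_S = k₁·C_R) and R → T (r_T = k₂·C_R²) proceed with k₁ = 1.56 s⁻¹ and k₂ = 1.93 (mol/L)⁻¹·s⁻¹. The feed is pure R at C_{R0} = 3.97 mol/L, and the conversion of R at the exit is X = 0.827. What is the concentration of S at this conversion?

0.939 mol/L

C_R = C_{R0}(1−X) = 0.6868 mol/L.
Along a PFR/batch, dC_S/dC_R = −r_S/(r_S+r_T) = −k₁/(k₁+k₂·C_R).
Integrating from C_{R0} to C_R: C_S = (1.56/1.93)·ln[(1.56+1.93·3.97)/(1.56+1.93·0.687)] = 0.8083·ln(9.222/2.886) = 0.9391 mol/L.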